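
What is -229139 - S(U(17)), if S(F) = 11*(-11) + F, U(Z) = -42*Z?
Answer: -228304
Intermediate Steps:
U(Z) = -42*Z
S(F) = -121 + F
-229139 - S(U(17)) = -229139 - (-121 - 42*17) = -229139 - (-121 - 714) = -229139 - 1*(-835) = -229139 + 835 = -228304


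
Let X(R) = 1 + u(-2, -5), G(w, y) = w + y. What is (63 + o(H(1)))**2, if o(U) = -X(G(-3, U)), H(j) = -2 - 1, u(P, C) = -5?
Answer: 4489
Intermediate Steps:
H(j) = -3
X(R) = -4 (X(R) = 1 - 5 = -4)
o(U) = 4 (o(U) = -1*(-4) = 4)
(63 + o(H(1)))**2 = (63 + 4)**2 = 67**2 = 4489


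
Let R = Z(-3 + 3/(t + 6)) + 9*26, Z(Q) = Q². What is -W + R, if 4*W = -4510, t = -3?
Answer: 2731/2 ≈ 1365.5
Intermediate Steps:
W = -2255/2 (W = (¼)*(-4510) = -2255/2 ≈ -1127.5)
R = 238 (R = (-3 + 3/(-3 + 6))² + 9*26 = (-3 + 3/3)² + 234 = (-3 + (⅓)*3)² + 234 = (-3 + 1)² + 234 = (-2)² + 234 = 4 + 234 = 238)
-W + R = -1*(-2255/2) + 238 = 2255/2 + 238 = 2731/2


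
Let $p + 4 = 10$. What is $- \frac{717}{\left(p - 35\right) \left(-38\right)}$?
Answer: $- \frac{717}{1102} \approx -0.65063$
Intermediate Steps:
$p = 6$ ($p = -4 + 10 = 6$)
$- \frac{717}{\left(p - 35\right) \left(-38\right)} = - \frac{717}{\left(6 - 35\right) \left(-38\right)} = - \frac{717}{\left(-29\right) \left(-38\right)} = - \frac{717}{1102}$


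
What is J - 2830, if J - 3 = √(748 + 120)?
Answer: -2827 + 2*√217 ≈ -2797.5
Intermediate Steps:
J = 3 + 2*√217 (J = 3 + √(748 + 120) = 3 + √868 = 3 + 2*√217 ≈ 32.462)
J - 2830 = (3 + 2*√217) - 2830 = -2827 + 2*√217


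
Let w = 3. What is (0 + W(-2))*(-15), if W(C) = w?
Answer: -45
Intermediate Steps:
W(C) = 3
(0 + W(-2))*(-15) = (0 + 3)*(-15) = 3*(-15) = -45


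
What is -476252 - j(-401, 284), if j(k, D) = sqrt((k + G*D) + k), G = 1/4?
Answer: -476252 - I*sqrt(731) ≈ -4.7625e+5 - 27.037*I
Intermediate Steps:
G = 1/4 ≈ 0.25000
j(k, D) = sqrt(2*k + D/4) (j(k, D) = sqrt((k + D/4) + k) = sqrt(2*k + D/4))
-476252 - j(-401, 284) = -476252 - sqrt(284 + 8*(-401))/2 = -476252 - sqrt(284 - 3208)/2 = -476252 - sqrt(-2924)/2 = -476252 - 2*I*sqrt(731)/2 = -476252 - I*sqrt(731)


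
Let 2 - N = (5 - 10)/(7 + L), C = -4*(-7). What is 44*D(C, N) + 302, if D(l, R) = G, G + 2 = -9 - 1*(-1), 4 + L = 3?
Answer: -138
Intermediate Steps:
L = -1 (L = -4 + 3 = -1)
C = 28
N = 17/6 (N = 2 - (5 - 10)/(7 - 1) = 2 - (-5)/6 = 2 - 1*(-⅚) = 2 + ⅚ = 17/6 ≈ 2.8333)
G = -10 (G = -2 + (-9 - 1*(-1)) = -2 + (-9 + 1) = -2 - 8 = -10)
D(l, R) = -10
44*D(C, N) + 302 = 44*(-10) + 302 = -440 + 302 = -138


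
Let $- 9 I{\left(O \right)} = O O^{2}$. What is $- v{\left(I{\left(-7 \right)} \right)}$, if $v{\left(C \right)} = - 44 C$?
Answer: $\frac{15092}{9} \approx 1676.9$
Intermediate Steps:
$I{\left(O \right)} = - \frac{O^{3}}{9}$ ($I{\left(O \right)} = - \frac{O O^{2}}{9} = - \frac{O^{3}}{9}$)
$- v{\left(I{\left(-7 \right)} \right)} = - \left(-44\right) \left(- \frac{\left(-7\right)^{3}}{9}\right) = - \left(-44\right) \left(\left(- \frac{1}{9}\right) \left(-343\right)\right) = - \frac{\left(-44\right) 343}{9} = \left(-1\right) \left(- \frac{15092}{9}\right) = \frac{15092}{9}$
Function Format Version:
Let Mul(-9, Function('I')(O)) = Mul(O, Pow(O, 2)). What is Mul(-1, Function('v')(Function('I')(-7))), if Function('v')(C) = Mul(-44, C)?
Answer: Rational(15092, 9) ≈ 1676.9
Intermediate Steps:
Function('I')(O) = Mul(Rational(-1, 9), Pow(O, 3)) (Function('I')(O) = Mul(Rational(-1, 9), Mul(O, Pow(O, 2))) = Mul(Rational(-1, 9), Pow(O, 3)))
Mul(-1, Function('v')(Function('I')(-7))) = Mul(-1, Mul(-44, Mul(Rational(-1, 9), Pow(-7, 3)))) = Mul(-1, Mul(-44, Mul(Rational(-1, 9), -343))) = Mul(-1, Mul(-44, Rational(343, 9))) = Mul(-1, Rational(-15092, 9)) = Rational(15092, 9)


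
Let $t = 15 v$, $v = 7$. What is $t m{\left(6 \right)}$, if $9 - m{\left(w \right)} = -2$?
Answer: $1155$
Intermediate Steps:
$m{\left(w \right)} = 11$ ($m{\left(w \right)} = 9 - -2 = 9 + 2 = 11$)
$t = 105$ ($t = 15 \cdot 7 = 105$)
$t m{\left(6 \right)} = 105 \cdot 11 = 1155$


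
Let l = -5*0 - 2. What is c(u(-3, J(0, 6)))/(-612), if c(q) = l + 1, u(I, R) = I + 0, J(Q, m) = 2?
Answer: 1/612 ≈ 0.0016340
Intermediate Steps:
l = -2 (l = 0 - 2 = -2)
u(I, R) = I
c(q) = -1 (c(q) = -2 + 1 = -1)
c(u(-3, J(0, 6)))/(-612) = -1/(-612) = -1*(-1/612) = 1/612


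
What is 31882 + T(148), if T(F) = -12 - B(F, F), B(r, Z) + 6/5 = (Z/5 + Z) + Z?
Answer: 157728/5 ≈ 31546.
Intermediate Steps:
B(r, Z) = -6/5 + 11*Z/5 (B(r, Z) = -6/5 + ((Z/5 + Z) + Z) = -6/5 + (6*Z/5 + Z) = -6/5 + 11*Z/5)
T(F) = -54/5 - 11*F/5 (T(F) = -12 - (-6/5 + 11*F/5) = -12 + (6/5 - 11*F/5) = -54/5 - 11*F/5)
31882 + T(148) = 31882 + (-54/5 - 11/5*148) = 31882 + (-54/5 - 1628/5) = 31882 - 1682/5 = 157728/5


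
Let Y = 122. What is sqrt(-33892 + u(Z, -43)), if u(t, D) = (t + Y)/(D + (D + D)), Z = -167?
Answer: I*sqrt(62665663)/43 ≈ 184.1*I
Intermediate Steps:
u(t, D) = (122 + t)/(3*D) (u(t, D) = (t + 122)/(D + (D + D)) = (122 + t)/(D + 2*D) = (122 + t)/((3*D)) = (122 + t)*(1/(3*D)) = (122 + t)/(3*D))
sqrt(-33892 + u(Z, -43)) = sqrt(-33892 + (1/3)*(122 - 167)/(-43)) = sqrt(-33892 + (1/3)*(-1/43)*(-45)) = sqrt(-33892 + 15/43) = sqrt(-1457341/43) = I*sqrt(62665663)/43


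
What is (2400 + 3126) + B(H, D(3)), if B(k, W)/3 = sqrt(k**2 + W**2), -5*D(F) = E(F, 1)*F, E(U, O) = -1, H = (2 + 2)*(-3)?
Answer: 5526 + 9*sqrt(401)/5 ≈ 5562.0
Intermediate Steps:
H = -12 (H = 4*(-3) = -12)
D(F) = F/5 (D(F) = -(-1)*F/5 = F/5)
B(k, W) = 3*sqrt(W**2 + k**2) (B(k, W) = 3*sqrt(k**2 + W**2) = 3*sqrt(W**2 + k**2))
(2400 + 3126) + B(H, D(3)) = (2400 + 3126) + 3*sqrt(((1/5)*3)**2 + (-12)**2) = 5526 + 3*sqrt((3/5)**2 + 144) = 5526 + 3*sqrt(9/25 + 144) = 5526 + 3*sqrt(3609/25) = 5526 + 3*(3*sqrt(401)/5) = 5526 + 9*sqrt(401)/5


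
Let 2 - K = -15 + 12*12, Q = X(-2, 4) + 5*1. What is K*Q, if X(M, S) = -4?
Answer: -127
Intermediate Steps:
Q = 1 (Q = -4 + 5*1 = -4 + 5 = 1)
K = -127 (K = 2 - (-15 + 12*12) = 2 - (-15 + 144) = 2 - 1*129 = 2 - 129 = -127)
K*Q = -127*1 = -127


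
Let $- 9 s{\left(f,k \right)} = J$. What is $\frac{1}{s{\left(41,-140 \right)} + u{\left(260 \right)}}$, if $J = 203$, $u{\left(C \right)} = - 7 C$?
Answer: $- \frac{9}{16583} \approx -0.00054272$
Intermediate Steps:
$s{\left(f,k \right)} = - \frac{203}{9}$ ($s{\left(f,k \right)} = \left(- \frac{1}{9}\right) 203 = - \frac{203}{9}$)
$\frac{1}{s{\left(41,-140 \right)} + u{\left(260 \right)}} = \frac{1}{- \frac{203}{9} - 1820} = \frac{1}{- \frac{16583}{9}} = - \frac{9}{16583}$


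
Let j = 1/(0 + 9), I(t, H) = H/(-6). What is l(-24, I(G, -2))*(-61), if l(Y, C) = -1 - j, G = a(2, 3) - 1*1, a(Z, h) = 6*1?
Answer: 610/9 ≈ 67.778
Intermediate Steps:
a(Z, h) = 6
G = 5 (G = 6 - 1*1 = 6 - 1 = 5)
I(t, H) = -H/6 (I(t, H) = H*(-⅙) = -H/6)
j = ⅑ (j = 1/9 = ⅑ ≈ 0.11111)
l(Y, C) = -10/9 (l(Y, C) = -1 - 1*⅑ = -1 - ⅑ = -10/9)
l(-24, I(G, -2))*(-61) = -10/9*(-61) = 610/9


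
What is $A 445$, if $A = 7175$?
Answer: $3192875$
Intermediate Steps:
$A 445 = 7175 \cdot 445 = 3192875$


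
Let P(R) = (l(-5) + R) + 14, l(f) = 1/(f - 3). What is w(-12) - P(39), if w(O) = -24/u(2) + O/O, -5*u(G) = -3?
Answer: -735/8 ≈ -91.875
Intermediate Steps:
u(G) = ⅗ (u(G) = -⅕*(-3) = ⅗)
l(f) = 1/(-3 + f)
w(O) = -39 (w(O) = -24/⅗ + O/O = -24*5/3 + 1 = -40 + 1 = -39)
P(R) = 111/8 + R (P(R) = (1/(-3 - 5) + R) + 14 = (1/(-8) + R) + 14 = (-⅛ + R) + 14 = 111/8 + R)
w(-12) - P(39) = -39 - (111/8 + 39) = -39 - 1*423/8 = -39 - 423/8 = -735/8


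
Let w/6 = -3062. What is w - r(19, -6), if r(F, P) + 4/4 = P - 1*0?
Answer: -18365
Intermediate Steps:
w = -18372 (w = 6*(-3062) = -18372)
r(F, P) = -1 + P (r(F, P) = -1 + (P - 1*0) = -1 + (P + 0) = -1 + P)
w - r(19, -6) = -18372 - (-1 - 6) = -18372 - 1*(-7) = -18372 + 7 = -18365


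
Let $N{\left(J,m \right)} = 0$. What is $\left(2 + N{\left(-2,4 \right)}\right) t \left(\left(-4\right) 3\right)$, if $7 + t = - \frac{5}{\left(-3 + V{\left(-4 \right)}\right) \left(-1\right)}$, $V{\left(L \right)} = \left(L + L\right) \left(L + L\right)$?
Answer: $\frac{10128}{61} \approx 166.03$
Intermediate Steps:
$V{\left(L \right)} = 4 L^{2}$ ($V{\left(L \right)} = 2 L 2 L = 4 L^{2}$)
$t = - \frac{422}{61}$ ($t = -7 - \frac{5}{\left(-3 + 4 \left(-4\right)^{2}\right) \left(-1\right)} = -7 - \frac{5}{\left(-3 + 4 \cdot 16\right) \left(-1\right)} = -7 - \frac{5}{\left(-3 + 64\right) \left(-1\right)} = -7 - \frac{5}{61 \left(-1\right)} = -7 - \frac{5}{-61} = -7 - - \frac{5}{61} = -7 + \frac{5}{61} = - \frac{422}{61} \approx -6.918$)
$\left(2 + N{\left(-2,4 \right)}\right) t \left(\left(-4\right) 3\right) = \left(2 + 0\right) \left(- \frac{422}{61}\right) \left(\left(-4\right) 3\right) = 2 \left(- \frac{422}{61}\right) \left(-12\right) = \left(- \frac{844}{61}\right) \left(-12\right) = \frac{10128}{61}$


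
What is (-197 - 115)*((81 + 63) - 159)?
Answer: 4680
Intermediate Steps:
(-197 - 115)*((81 + 63) - 159) = -312*(144 - 159) = -312*(-15) = 4680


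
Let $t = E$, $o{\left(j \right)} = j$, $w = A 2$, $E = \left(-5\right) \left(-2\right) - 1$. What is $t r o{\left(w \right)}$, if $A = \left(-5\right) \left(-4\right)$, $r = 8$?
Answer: $2880$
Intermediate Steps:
$A = 20$
$E = 9$ ($E = 10 - 1 = 9$)
$w = 40$ ($w = 20 \cdot 2 = 40$)
$t = 9$
$t r o{\left(w \right)} = 9 \cdot 8 \cdot 40 = 72 \cdot 40 = 2880$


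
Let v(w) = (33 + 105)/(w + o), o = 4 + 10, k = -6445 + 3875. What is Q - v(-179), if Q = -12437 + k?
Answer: -825339/55 ≈ -15006.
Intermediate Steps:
k = -2570
o = 14
v(w) = 138/(14 + w) (v(w) = (33 + 105)/(w + 14) = 138/(14 + w))
Q = -15007 (Q = -12437 - 2570 = -15007)
Q - v(-179) = -15007 - 138/(14 - 179) = -15007 - 138/(-165) = -15007 - 138*(-1)/165 = -15007 - 1*(-46/55) = -15007 + 46/55 = -825339/55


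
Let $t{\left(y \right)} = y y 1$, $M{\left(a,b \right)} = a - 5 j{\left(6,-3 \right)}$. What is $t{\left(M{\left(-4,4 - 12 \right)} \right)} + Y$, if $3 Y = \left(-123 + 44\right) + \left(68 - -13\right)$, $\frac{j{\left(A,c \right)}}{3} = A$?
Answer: $\frac{26510}{3} \approx 8836.7$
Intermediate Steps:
$j{\left(A,c \right)} = 3 A$
$Y = \frac{2}{3}$ ($Y = \frac{\left(-123 + 44\right) + \left(68 - -13\right)}{3} = \frac{-79 + \left(68 + 13\right)}{3} = \frac{-79 + 81}{3} = \frac{1}{3} \cdot 2 = \frac{2}{3} \approx 0.66667$)
$M{\left(a,b \right)} = -90 + a$ ($M{\left(a,b \right)} = a - 5 \cdot 3 \cdot 6 = a - 90 = -90 + a$)
$t{\left(y \right)} = y^{2}$ ($t{\left(y \right)} = y^{2} \cdot 1 = y^{2}$)
$t{\left(M{\left(-4,4 - 12 \right)} \right)} + Y = \left(-90 - 4\right)^{2} + \frac{2}{3} = \left(-94\right)^{2} + \frac{2}{3} = 8836 + \frac{2}{3} = \frac{26510}{3}$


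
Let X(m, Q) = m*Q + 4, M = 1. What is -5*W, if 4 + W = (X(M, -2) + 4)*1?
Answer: -10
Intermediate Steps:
X(m, Q) = 4 + Q*m (X(m, Q) = Q*m + 4 = 4 + Q*m)
W = 2 (W = -4 + ((4 - 2*1) + 4)*1 = -4 + ((4 - 2) + 4)*1 = -4 + (2 + 4)*1 = -4 + 6*1 = -4 + 6 = 2)
-5*W = -5*2 = -10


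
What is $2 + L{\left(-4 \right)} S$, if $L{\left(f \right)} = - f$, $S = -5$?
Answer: $-18$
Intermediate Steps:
$2 + L{\left(-4 \right)} S = 2 + \left(-1\right) \left(-4\right) \left(-5\right) = 2 + 4 \left(-5\right) = 2 - 20 = -18$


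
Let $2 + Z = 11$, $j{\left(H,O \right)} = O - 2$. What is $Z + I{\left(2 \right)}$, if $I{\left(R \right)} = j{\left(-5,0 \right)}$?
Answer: $7$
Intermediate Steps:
$j{\left(H,O \right)} = -2 + O$
$Z = 9$ ($Z = -2 + 11 = 9$)
$I{\left(R \right)} = -2$ ($I{\left(R \right)} = -2 + 0 = -2$)
$Z + I{\left(2 \right)} = 9 - 2 = 7$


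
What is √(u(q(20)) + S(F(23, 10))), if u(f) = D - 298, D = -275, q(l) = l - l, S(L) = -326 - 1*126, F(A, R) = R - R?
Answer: 5*I*√41 ≈ 32.016*I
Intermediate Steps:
F(A, R) = 0
S(L) = -452 (S(L) = -326 - 126 = -452)
q(l) = 0
u(f) = -573 (u(f) = -275 - 298 = -573)
√(u(q(20)) + S(F(23, 10))) = √(-573 - 452) = √(-1025) = 5*I*√41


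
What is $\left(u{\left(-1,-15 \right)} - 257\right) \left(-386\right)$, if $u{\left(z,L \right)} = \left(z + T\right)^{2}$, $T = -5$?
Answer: $85306$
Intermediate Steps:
$u{\left(z,L \right)} = \left(-5 + z\right)^{2}$ ($u{\left(z,L \right)} = \left(z - 5\right)^{2} = \left(-5 + z\right)^{2}$)
$\left(u{\left(-1,-15 \right)} - 257\right) \left(-386\right) = \left(\left(-5 - 1\right)^{2} - 257\right) \left(-386\right) = \left(\left(-6\right)^{2} - 257\right) \left(-386\right) = \left(36 - 257\right) \left(-386\right) = \left(-221\right) \left(-386\right) = 85306$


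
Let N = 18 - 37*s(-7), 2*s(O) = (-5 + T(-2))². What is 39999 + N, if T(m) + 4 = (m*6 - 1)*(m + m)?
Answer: 11621/2 ≈ 5810.5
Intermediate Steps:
T(m) = -4 + 2*m*(-1 + 6*m) (T(m) = -4 + (m*6 - 1)*(m + m) = -4 + (6*m - 1)*(2*m) = -4 + (-1 + 6*m)*(2*m) = -4 + 2*m*(-1 + 6*m))
s(O) = 1849/2 (s(O) = (-5 + (-4 - 2*(-2) + 12*(-2)²))²/2 = (-5 + (-4 + 4 + 12*4))²/2 = (-5 + (-4 + 4 + 48))²/2 = (-5 + 48)²/2 = (½)*43² = (½)*1849 = 1849/2)
N = -68377/2 (N = 18 - 37*1849/2 = 18 - 68413/2 = -68377/2 ≈ -34189.)
39999 + N = 39999 - 68377/2 = 11621/2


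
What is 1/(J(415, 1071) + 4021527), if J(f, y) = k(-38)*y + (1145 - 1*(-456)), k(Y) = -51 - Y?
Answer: 1/4009205 ≈ 2.4943e-7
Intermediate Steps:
J(f, y) = 1601 - 13*y (J(f, y) = (-51 - 1*(-38))*y + (1145 - 1*(-456)) = (-51 + 38)*y + (1145 + 456) = -13*y + 1601 = 1601 - 13*y)
1/(J(415, 1071) + 4021527) = 1/((1601 - 13*1071) + 4021527) = 1/((1601 - 13923) + 4021527) = 1/(-12322 + 4021527) = 1/4009205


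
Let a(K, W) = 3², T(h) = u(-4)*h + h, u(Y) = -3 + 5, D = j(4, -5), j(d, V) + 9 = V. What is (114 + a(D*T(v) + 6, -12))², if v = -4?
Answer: 15129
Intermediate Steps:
j(d, V) = -9 + V
D = -14 (D = -9 - 5 = -14)
u(Y) = 2
T(h) = 3*h (T(h) = 2*h + h = 3*h)
a(K, W) = 9
(114 + a(D*T(v) + 6, -12))² = (114 + 9)² = 123² = 15129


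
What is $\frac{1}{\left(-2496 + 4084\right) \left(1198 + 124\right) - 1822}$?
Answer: $\frac{1}{2097514} \approx 4.7675 \cdot 10^{-7}$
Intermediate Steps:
$\frac{1}{\left(-2496 + 4084\right) \left(1198 + 124\right) - 1822} = \frac{1}{1588 \cdot 1322 - 1822} = \frac{1}{2099336 - 1822} = \frac{1}{2097514}$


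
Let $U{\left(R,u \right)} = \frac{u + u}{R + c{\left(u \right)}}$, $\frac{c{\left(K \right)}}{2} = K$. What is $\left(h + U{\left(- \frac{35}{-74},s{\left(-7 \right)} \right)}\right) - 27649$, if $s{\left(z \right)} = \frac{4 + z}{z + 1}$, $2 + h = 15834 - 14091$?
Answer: $- \frac{2823898}{109} \approx -25907.0$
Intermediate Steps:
$c{\left(K \right)} = 2 K$
$h = 1741$ ($h = -2 + \left(15834 - 14091\right) = -2 + 1743 = 1741$)
$s{\left(z \right)} = \frac{4 + z}{1 + z}$
$U{\left(R,u \right)} = \frac{2 u}{R + 2 u}$ ($U{\left(R,u \right)} = \frac{u + u}{R + 2 u} = \frac{2 u}{R + 2 u}$)
$\left(h + U{\left(- \frac{35}{-74},s{\left(-7 \right)} \right)}\right) - 27649 = \left(1741 + \frac{2 \frac{4 - 7}{1 - 7}}{- \frac{35}{-74} + 2 \frac{4 - 7}{1 - 7}}\right) - 27649 = \left(1741 + \frac{2 \frac{1}{-6} \left(-3\right)}{\left(-35\right) \left(- \frac{1}{74}\right) + 2 \frac{1}{-6} \left(-3\right)}\right) - 27649 = \left(1741 + \frac{2 \left(\left(- \frac{1}{6}\right) \left(-3\right)\right)}{\frac{35}{74} + 2 \left(\left(- \frac{1}{6}\right) \left(-3\right)\right)}\right) - 27649 = \left(1741 + 2 \cdot \frac{1}{2} \frac{1}{\frac{35}{74} + 2 \cdot \frac{1}{2}}\right) - 27649 = \left(1741 + 2 \cdot \frac{1}{2} \frac{1}{\frac{35}{74} + 1}\right) - 27649 = \left(1741 + 2 \cdot \frac{1}{2} \frac{1}{\frac{109}{74}}\right) - 27649 = \left(1741 + 2 \cdot \frac{1}{2} \cdot \frac{74}{109}\right) - 27649 = \left(1741 + \frac{74}{109}\right) - 27649 = \frac{189843}{109} - 27649 = - \frac{2823898}{109}$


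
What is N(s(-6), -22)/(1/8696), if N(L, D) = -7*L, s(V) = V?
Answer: 365232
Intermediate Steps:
N(s(-6), -22)/(1/8696) = (-7*(-6))/(1/8696) = 42/(1/8696) = 42*8696 = 365232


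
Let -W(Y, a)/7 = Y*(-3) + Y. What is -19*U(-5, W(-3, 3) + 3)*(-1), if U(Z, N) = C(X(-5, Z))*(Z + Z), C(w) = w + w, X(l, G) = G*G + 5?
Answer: -11400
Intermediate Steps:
X(l, G) = 5 + G² (X(l, G) = G² + 5 = 5 + G²)
W(Y, a) = 14*Y (W(Y, a) = -7*(Y*(-3) + Y) = -7*(-3*Y + Y) = -(-14)*Y = 14*Y)
C(w) = 2*w
U(Z, N) = 2*Z*(10 + 2*Z²) (U(Z, N) = (2*(5 + Z²))*(Z + Z) = (10 + 2*Z²)*(2*Z) = 2*Z*(10 + 2*Z²))
-19*U(-5, W(-3, 3) + 3)*(-1) = -76*(-5)*(5 + (-5)²)*(-1) = -76*(-5)*(5 + 25)*(-1) = -76*(-5)*30*(-1) = -19*(-600)*(-1) = 11400*(-1) = -11400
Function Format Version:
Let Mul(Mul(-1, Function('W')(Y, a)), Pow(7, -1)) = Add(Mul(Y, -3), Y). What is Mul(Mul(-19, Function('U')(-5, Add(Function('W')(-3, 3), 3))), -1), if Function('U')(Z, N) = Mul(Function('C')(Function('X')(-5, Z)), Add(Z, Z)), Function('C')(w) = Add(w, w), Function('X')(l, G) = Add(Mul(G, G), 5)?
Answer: -11400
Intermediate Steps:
Function('X')(l, G) = Add(5, Pow(G, 2)) (Function('X')(l, G) = Add(Pow(G, 2), 5) = Add(5, Pow(G, 2)))
Function('W')(Y, a) = Mul(14, Y) (Function('W')(Y, a) = Mul(-7, Add(Mul(Y, -3), Y)) = Mul(-7, Add(Mul(-3, Y), Y)) = Mul(-7, Mul(-2, Y)) = Mul(14, Y))
Function('C')(w) = Mul(2, w)
Function('U')(Z, N) = Mul(2, Z, Add(10, Mul(2, Pow(Z, 2)))) (Function('U')(Z, N) = Mul(Mul(2, Add(5, Pow(Z, 2))), Add(Z, Z)) = Mul(Add(10, Mul(2, Pow(Z, 2))), Mul(2, Z)) = Mul(2, Z, Add(10, Mul(2, Pow(Z, 2)))))
Mul(Mul(-19, Function('U')(-5, Add(Function('W')(-3, 3), 3))), -1) = Mul(Mul(-19, Mul(4, -5, Add(5, Pow(-5, 2)))), -1) = Mul(Mul(-19, Mul(4, -5, Add(5, 25))), -1) = Mul(Mul(-19, Mul(4, -5, 30)), -1) = Mul(Mul(-19, -600), -1) = Mul(11400, -1) = -11400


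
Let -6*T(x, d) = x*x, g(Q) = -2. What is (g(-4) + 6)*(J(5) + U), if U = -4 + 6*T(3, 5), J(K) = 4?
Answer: -36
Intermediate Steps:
T(x, d) = -x²/6 (T(x, d) = -x*x/6 = -x²/6)
U = -13 (U = -4 + 6*(-⅙*3²) = -4 + 6*(-⅙*9) = -4 + 6*(-3/2) = -4 - 9 = -13)
(g(-4) + 6)*(J(5) + U) = (-2 + 6)*(4 - 13) = 4*(-9) = -36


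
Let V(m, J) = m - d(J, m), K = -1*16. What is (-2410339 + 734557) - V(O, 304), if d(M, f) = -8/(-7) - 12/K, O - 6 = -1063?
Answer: -46892247/28 ≈ -1.6747e+6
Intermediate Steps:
O = -1057 (O = 6 - 1063 = -1057)
K = -16
d(M, f) = 53/28 (d(M, f) = -8/(-7) - 12/(-16) = -8*(-⅐) - 12*(-1/16) = 8/7 + ¾ = 53/28)
V(m, J) = -53/28 + m (V(m, J) = m - 1*53/28 = m - 53/28 = -53/28 + m)
(-2410339 + 734557) - V(O, 304) = (-2410339 + 734557) - (-53/28 - 1057) = -1675782 - 1*(-29649/28) = -1675782 + 29649/28 = -46892247/28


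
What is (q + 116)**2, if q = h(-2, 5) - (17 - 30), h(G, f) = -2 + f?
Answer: 17424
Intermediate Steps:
q = 16 (q = (-2 + 5) - (17 - 30) = 3 - 1*(-13) = 3 + 13 = 16)
(q + 116)**2 = (16 + 116)**2 = 132**2 = 17424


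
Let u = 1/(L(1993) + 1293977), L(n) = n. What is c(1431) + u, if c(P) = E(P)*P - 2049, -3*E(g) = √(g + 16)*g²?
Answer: -2655442529/1295970 - 976781997*√1447 ≈ -3.7156e+10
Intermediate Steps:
E(g) = -g²*√(16 + g)/3 (E(g) = -√(g + 16)*g²/3 = -√(16 + g)*g²/3 = -g²*√(16 + g)/3)
c(P) = -2049 - P³*√(16 + P)/3 (c(P) = (-P²*√(16 + P)/3)*P - 2049 = -P³*√(16 + P)/3 - 2049 = -2049 - P³*√(16 + P)/3)
u = 1/1295970 (u = 1/(1993 + 1293977) = 1/1295970 ≈ 7.7162e-7)
c(1431) + u = (-2049 - ⅓*1431³*√(16 + 1431)) + 1/1295970 = (-2049 - ⅓*2930345991*√1447) + 1/1295970 = (-2049 - 976781997*√1447) + 1/1295970 = -2655442529/1295970 - 976781997*√1447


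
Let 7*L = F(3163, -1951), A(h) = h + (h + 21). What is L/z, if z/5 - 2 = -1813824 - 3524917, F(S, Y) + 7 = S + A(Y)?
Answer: 145/37371173 ≈ 3.8800e-6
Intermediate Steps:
A(h) = 21 + 2*h (A(h) = h + (21 + h) = 21 + 2*h)
F(S, Y) = 14 + S + 2*Y (F(S, Y) = -7 + (S + (21 + 2*Y)) = -7 + (21 + S + 2*Y) = 14 + S + 2*Y)
z = -26693695 (z = 10 + 5*(-1813824 - 3524917) = 10 + 5*(-5338741) = 10 - 26693705 = -26693695)
L = -725/7 (L = (14 + 3163 + 2*(-1951))/7 = (14 + 3163 - 3902)/7 = (⅐)*(-725) = -725/7 ≈ -103.57)
L/z = -725/7/(-26693695) = -725/7*(-1/26693695) = 145/37371173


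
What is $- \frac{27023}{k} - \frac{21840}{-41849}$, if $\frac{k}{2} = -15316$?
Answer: $\frac{1799888407}{1281918568} \approx 1.4041$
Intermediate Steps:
$k = -30632$ ($k = 2 \left(-15316\right) = -30632$)
$- \frac{27023}{k} - \frac{21840}{-41849} = - \frac{27023}{-30632} - \frac{21840}{-41849} = \left(-27023\right) \left(- \frac{1}{30632}\right) - - \frac{21840}{41849} = \frac{27023}{30632} + \frac{21840}{41849} = \frac{1799888407}{1281918568}$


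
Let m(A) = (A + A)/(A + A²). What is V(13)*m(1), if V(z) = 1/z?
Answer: 1/13 ≈ 0.076923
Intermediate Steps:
V(z) = 1/z
m(A) = 2*A/(A + A²) (m(A) = (2*A)/(A + A²) = 2*A/(A + A²))
V(13)*m(1) = (2/(1 + 1))/13 = (2/2)/13 = (2*(½))/13 = (1/13)*1 = 1/13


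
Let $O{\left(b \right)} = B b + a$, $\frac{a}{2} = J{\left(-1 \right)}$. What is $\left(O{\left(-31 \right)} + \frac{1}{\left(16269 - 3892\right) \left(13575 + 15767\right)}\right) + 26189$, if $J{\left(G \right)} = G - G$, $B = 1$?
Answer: $\frac{9499694501573}{363165934} \approx 26158.0$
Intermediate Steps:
$J{\left(G \right)} = 0$
$a = 0$ ($a = 2 \cdot 0 = 0$)
$O{\left(b \right)} = b$ ($O{\left(b \right)} = 1 b + 0 = b + 0 = b$)
$\left(O{\left(-31 \right)} + \frac{1}{\left(16269 - 3892\right) \left(13575 + 15767\right)}\right) + 26189 = \left(-31 + \frac{1}{\left(16269 - 3892\right) \left(13575 + 15767\right)}\right) + 26189 = \left(-31 + \frac{1}{12377 \cdot 29342}\right) + 26189 = \left(-31 + \frac{1}{363165934}\right) + 26189 = - \frac{11258143953}{363165934} + 26189 = \frac{9499694501573}{363165934}$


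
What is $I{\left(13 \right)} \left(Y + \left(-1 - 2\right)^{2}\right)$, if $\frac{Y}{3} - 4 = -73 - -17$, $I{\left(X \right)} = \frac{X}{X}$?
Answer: $-147$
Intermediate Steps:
$I{\left(X \right)} = 1$
$Y = -156$ ($Y = 12 + 3 \left(-73 - -17\right) = 12 + 3 \left(-73 + 17\right) = 12 + 3 \left(-56\right) = 12 - 168 = -156$)
$I{\left(13 \right)} \left(Y + \left(-1 - 2\right)^{2}\right) = 1 \left(-156 + \left(-1 - 2\right)^{2}\right) = 1 \left(-156 + \left(-3\right)^{2}\right) = 1 \left(-156 + 9\right) = 1 \left(-147\right) = -147$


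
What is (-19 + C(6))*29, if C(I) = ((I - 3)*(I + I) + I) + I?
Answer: 841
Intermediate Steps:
C(I) = 2*I + 2*I*(-3 + I) (C(I) = ((-3 + I)*(2*I) + I) + I = (2*I*(-3 + I) + I) + I = (I + 2*I*(-3 + I)) + I = 2*I + 2*I*(-3 + I))
(-19 + C(6))*29 = (-19 + 2*6*(-2 + 6))*29 = (-19 + 2*6*4)*29 = (-19 + 48)*29 = 29*29 = 841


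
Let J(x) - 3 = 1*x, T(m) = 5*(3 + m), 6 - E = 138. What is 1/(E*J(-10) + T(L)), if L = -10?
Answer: 1/889 ≈ 0.0011249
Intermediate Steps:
E = -132 (E = 6 - 1*138 = 6 - 138 = -132)
T(m) = 15 + 5*m
J(x) = 3 + x (J(x) = 3 + 1*x = 3 + x)
1/(E*J(-10) + T(L)) = 1/(-132*(3 - 10) + (15 + 5*(-10))) = 1/(-132*(-7) + (15 - 50)) = 1/(924 - 35) = 1/889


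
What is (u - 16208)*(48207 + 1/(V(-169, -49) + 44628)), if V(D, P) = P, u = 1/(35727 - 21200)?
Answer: -505994493331072210/647599133 ≈ -7.8134e+8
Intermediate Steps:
u = 1/14527 ≈ 6.8837e-5
(u - 16208)*(48207 + 1/(V(-169, -49) + 44628)) = (1/14527 - 16208)*(48207 + 1/(-49 + 44628)) = -235453615*(48207 + 1/44579)/14527 = -235453615/14527*2149019854/44579 = -505994493331072210/647599133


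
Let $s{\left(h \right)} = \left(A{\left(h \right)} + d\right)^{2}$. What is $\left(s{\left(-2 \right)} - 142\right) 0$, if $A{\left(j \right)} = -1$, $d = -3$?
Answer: $0$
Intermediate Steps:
$s{\left(h \right)} = 16$ ($s{\left(h \right)} = \left(-1 - 3\right)^{2} = \left(-4\right)^{2} = 16$)
$\left(s{\left(-2 \right)} - 142\right) 0 = \left(16 - 142\right) 0 = \left(-126\right) 0 = 0$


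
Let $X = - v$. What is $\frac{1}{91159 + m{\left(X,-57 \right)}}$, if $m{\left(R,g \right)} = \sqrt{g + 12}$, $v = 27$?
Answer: $\frac{91159}{8309963326} - \frac{3 i \sqrt{5}}{8309963326} \approx 1.097 \cdot 10^{-5} - 8.0725 \cdot 10^{-10} i$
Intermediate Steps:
$X = -27$ ($X = \left(-1\right) 27 = -27$)
$m{\left(R,g \right)} = \sqrt{12 + g}$
$\frac{1}{91159 + m{\left(X,-57 \right)}} = \frac{1}{91159 + \sqrt{12 - 57}} = \frac{1}{91159 + \sqrt{-45}} = \frac{1}{91159 + 3 i \sqrt{5}}$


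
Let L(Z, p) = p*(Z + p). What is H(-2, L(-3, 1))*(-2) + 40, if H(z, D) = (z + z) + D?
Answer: 52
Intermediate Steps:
H(z, D) = D + 2*z (H(z, D) = 2*z + D = D + 2*z)
H(-2, L(-3, 1))*(-2) + 40 = (1*(-3 + 1) + 2*(-2))*(-2) + 40 = (1*(-2) - 4)*(-2) + 40 = (-2 - 4)*(-2) + 40 = -6*(-2) + 40 = 12 + 40 = 52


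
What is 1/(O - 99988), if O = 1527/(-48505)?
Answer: -48505/4849919467 ≈ -1.0001e-5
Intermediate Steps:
O = -1527/48505 (O = 1527*(-1/48505) = -1527/48505 ≈ -0.031481)
1/(O - 99988) = 1/(-1527/48505 - 99988) = 1/(-4849919467/48505) = -48505/4849919467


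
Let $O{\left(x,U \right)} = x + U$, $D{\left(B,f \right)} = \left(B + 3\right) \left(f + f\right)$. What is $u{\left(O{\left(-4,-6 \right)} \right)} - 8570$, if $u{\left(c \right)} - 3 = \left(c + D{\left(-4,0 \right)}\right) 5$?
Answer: $-8617$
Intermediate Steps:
$D{\left(B,f \right)} = 2 f \left(3 + B\right)$ ($D{\left(B,f \right)} = \left(3 + B\right) 2 f = 2 f \left(3 + B\right)$)
$O{\left(x,U \right)} = U + x$
$u{\left(c \right)} = 3 + 5 c$ ($u{\left(c \right)} = 3 + \left(c + 2 \cdot 0 \left(3 - 4\right)\right) 5 = 3 + \left(c + 2 \cdot 0 \left(-1\right)\right) 5 = 3 + \left(c + 0\right) 5 = 3 + c 5 = 3 + 5 c$)
$u{\left(O{\left(-4,-6 \right)} \right)} - 8570 = \left(3 + 5 \left(-6 - 4\right)\right) - 8570 = \left(3 + 5 \left(-10\right)\right) - 8570 = \left(3 - 50\right) - 8570 = -47 - 8570 = -8617$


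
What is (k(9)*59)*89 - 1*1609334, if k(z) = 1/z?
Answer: -14478755/9 ≈ -1.6088e+6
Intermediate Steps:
k(z) = 1/z
(k(9)*59)*89 - 1*1609334 = (59/9)*89 - 1*1609334 = ((1/9)*59)*89 - 1609334 = (59/9)*89 - 1609334 = 5251/9 - 1609334 = -14478755/9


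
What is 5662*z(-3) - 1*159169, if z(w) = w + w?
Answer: -193141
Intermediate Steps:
z(w) = 2*w
5662*z(-3) - 1*159169 = 5662*(2*(-3)) - 1*159169 = 5662*(-6) - 159169 = -33972 - 159169 = -193141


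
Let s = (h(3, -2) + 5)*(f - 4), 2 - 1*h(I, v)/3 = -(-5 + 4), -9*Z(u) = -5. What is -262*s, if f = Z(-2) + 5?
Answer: -29344/9 ≈ -3260.4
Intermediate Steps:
Z(u) = 5/9 (Z(u) = -⅑*(-5) = 5/9)
h(I, v) = 3 (h(I, v) = 6 - (-3)*(-5 + 4) = 6 - (-3)*(-1) = 6 - 3*1 = 6 - 3 = 3)
f = 50/9 (f = 5/9 + 5 = 50/9 ≈ 5.5556)
s = 112/9 (s = (3 + 5)*(50/9 - 4) = 8*(14/9) = 112/9 ≈ 12.444)
-262*s = -262*112/9 = -29344/9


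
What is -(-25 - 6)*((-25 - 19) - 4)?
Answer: -1488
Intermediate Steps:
-(-25 - 6)*((-25 - 19) - 4) = -(-31)*(-44 - 4) = -(-31)*(-48) = -1*1488 = -1488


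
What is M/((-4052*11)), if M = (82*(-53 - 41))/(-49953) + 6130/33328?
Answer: -281552057/37102481253024 ≈ -7.5885e-6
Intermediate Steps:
M = 281552057/832416792 (M = (82*(-94))*(-1/49953) + 6130*(1/33328) = -7708*(-1/49953) + 3065/16664 = 7708/49953 + 3065/16664 = 281552057/832416792 ≈ 0.33823)
M/((-4052*11)) = 281552057/(832416792*((-4052*11))) = (281552057/832416792)/(-44572) = (281552057/832416792)*(-1/44572) = -281552057/37102481253024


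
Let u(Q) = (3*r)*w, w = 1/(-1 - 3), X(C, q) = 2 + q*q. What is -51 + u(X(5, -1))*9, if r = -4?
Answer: -24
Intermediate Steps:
X(C, q) = 2 + q**2
w = -1/4 (w = 1/(-4) = -1/4 ≈ -0.25000)
u(Q) = 3 (u(Q) = (3*(-4))*(-1/4) = -12*(-1/4) = 3)
-51 + u(X(5, -1))*9 = -51 + 3*9 = -51 + 27 = -24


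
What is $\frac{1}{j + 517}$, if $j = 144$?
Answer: $\frac{1}{661} \approx 0.0015129$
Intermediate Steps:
$\frac{1}{j + 517} = \frac{1}{144 + 517} = \frac{1}{661}$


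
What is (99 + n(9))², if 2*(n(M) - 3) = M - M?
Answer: 10404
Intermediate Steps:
n(M) = 3 (n(M) = 3 + (M - M)/2 = 3 + (½)*0 = 3 + 0 = 3)
(99 + n(9))² = (99 + 3)² = 102² = 10404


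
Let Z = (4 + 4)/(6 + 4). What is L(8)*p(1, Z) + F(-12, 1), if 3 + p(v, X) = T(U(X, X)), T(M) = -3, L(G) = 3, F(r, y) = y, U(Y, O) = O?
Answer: -17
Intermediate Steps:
Z = ⅘ (Z = 8/10 = 8*(⅒) = ⅘ ≈ 0.80000)
p(v, X) = -6 (p(v, X) = -3 - 3 = -6)
L(8)*p(1, Z) + F(-12, 1) = 3*(-6) + 1 = -18 + 1 = -17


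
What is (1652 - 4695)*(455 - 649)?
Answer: 590342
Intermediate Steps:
(1652 - 4695)*(455 - 649) = -3043*(-194) = 590342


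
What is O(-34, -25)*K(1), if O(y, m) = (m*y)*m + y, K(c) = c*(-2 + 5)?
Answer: -63852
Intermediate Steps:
K(c) = 3*c (K(c) = c*3 = 3*c)
O(y, m) = y + y*m² (O(y, m) = y*m² + y = y + y*m²)
O(-34, -25)*K(1) = (-34*(1 + (-25)²))*(3*1) = -34*(1 + 625)*3 = -34*626*3 = -21284*3 = -63852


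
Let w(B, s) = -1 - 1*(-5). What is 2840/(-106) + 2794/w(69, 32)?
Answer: 71201/106 ≈ 671.71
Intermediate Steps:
w(B, s) = 4 (w(B, s) = -1 + 5 = 4)
2840/(-106) + 2794/w(69, 32) = 2840/(-106) + 2794/4 = 2840*(-1/106) + 2794*(1/4) = -1420/53 + 1397/2 = 71201/106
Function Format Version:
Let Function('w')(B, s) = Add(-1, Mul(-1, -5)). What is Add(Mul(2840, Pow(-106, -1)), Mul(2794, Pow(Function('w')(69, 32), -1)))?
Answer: Rational(71201, 106) ≈ 671.71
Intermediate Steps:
Function('w')(B, s) = 4 (Function('w')(B, s) = Add(-1, 5) = 4)
Add(Mul(2840, Pow(-106, -1)), Mul(2794, Pow(Function('w')(69, 32), -1))) = Add(Mul(2840, Pow(-106, -1)), Mul(2794, Pow(4, -1))) = Add(Mul(2840, Rational(-1, 106)), Mul(2794, Rational(1, 4))) = Add(Rational(-1420, 53), Rational(1397, 2)) = Rational(71201, 106)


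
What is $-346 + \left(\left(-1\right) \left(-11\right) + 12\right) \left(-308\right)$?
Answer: $-7430$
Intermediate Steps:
$-346 + \left(\left(-1\right) \left(-11\right) + 12\right) \left(-308\right) = -346 + \left(11 + 12\right) \left(-308\right) = -346 + 23 \left(-308\right) = -346 - 7084 = -7430$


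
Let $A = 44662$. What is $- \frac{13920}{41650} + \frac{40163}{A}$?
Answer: $\frac{105109391}{186017230} \approx 0.56505$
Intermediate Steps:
$- \frac{13920}{41650} + \frac{40163}{A} = - \frac{13920}{41650} + \frac{40163}{44662} = \left(-13920\right) \frac{1}{41650} + 40163 \cdot \frac{1}{44662} = - \frac{1392}{4165} + \frac{40163}{44662} = \frac{105109391}{186017230}$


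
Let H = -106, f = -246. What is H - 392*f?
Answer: 96326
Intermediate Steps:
H - 392*f = -106 - 392*(-246) = -106 + 96432 = 96326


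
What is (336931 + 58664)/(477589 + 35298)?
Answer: 6705/8693 ≈ 0.77131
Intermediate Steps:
(336931 + 58664)/(477589 + 35298) = 395595/512887 = 395595*(1/512887) = 6705/8693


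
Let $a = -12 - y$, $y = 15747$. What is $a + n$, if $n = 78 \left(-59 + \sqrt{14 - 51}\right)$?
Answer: $-20361 + 78 i \sqrt{37} \approx -20361.0 + 474.46 i$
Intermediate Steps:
$a = -15759$ ($a = -12 - 15747 = -15759$)
$n = -4602 + 78 i \sqrt{37}$ ($n = 78 \left(-59 + \sqrt{-37}\right) = 78 \left(-59 + i \sqrt{37}\right) = -4602 + 78 i \sqrt{37} \approx -4602.0 + 474.46 i$)
$a + n = -15759 - \left(4602 - 78 i \sqrt{37}\right) = -20361 + 78 i \sqrt{37}$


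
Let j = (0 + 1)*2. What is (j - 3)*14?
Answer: -14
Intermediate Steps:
j = 2 (j = 1*2 = 2)
(j - 3)*14 = (2 - 3)*14 = -1*14 = -14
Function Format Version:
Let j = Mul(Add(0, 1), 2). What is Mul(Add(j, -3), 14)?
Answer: -14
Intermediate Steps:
j = 2 (j = Mul(1, 2) = 2)
Mul(Add(j, -3), 14) = Mul(Add(2, -3), 14) = Mul(-1, 14) = -14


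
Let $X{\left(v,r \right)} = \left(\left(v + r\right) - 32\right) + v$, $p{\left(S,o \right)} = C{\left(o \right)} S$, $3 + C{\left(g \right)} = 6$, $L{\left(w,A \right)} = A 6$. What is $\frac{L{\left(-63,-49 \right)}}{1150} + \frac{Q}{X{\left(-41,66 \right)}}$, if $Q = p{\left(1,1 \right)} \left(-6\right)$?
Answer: $\frac{549}{4600} \approx 0.11935$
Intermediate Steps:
$L{\left(w,A \right)} = 6 A$
$C{\left(g \right)} = 3$ ($C{\left(g \right)} = -3 + 6 = 3$)
$p{\left(S,o \right)} = 3 S$
$Q = -18$ ($Q = 3 \cdot 1 \left(-6\right) = 3 \left(-6\right) = -18$)
$X{\left(v,r \right)} = -32 + r + 2 v$ ($X{\left(v,r \right)} = \left(\left(r + v\right) - 32\right) + v = \left(-32 + r + v\right) + v = -32 + r + 2 v$)
$\frac{L{\left(-63,-49 \right)}}{1150} + \frac{Q}{X{\left(-41,66 \right)}} = \frac{6 \left(-49\right)}{1150} - \frac{18}{-32 + 66 + 2 \left(-41\right)} = \left(-294\right) \frac{1}{1150} - \frac{18}{-32 + 66 - 82} = - \frac{147}{575} - \frac{18}{-48} = - \frac{147}{575} - - \frac{3}{8} = - \frac{147}{575} + \frac{3}{8} = \frac{549}{4600}$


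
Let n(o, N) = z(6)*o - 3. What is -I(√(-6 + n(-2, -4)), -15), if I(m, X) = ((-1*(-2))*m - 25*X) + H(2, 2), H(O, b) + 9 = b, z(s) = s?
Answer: -368 - 2*I*√21 ≈ -368.0 - 9.1651*I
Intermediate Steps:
n(o, N) = -3 + 6*o (n(o, N) = 6*o - 3 = -3 + 6*o)
H(O, b) = -9 + b
I(m, X) = -7 - 25*X + 2*m (I(m, X) = ((-1*(-2))*m - 25*X) + (-9 + 2) = (2*m - 25*X) - 7 = (-25*X + 2*m) - 7 = -7 - 25*X + 2*m)
-I(√(-6 + n(-2, -4)), -15) = -(-7 - 25*(-15) + 2*√(-6 + (-3 + 6*(-2)))) = -(-7 + 375 + 2*√(-6 + (-3 - 12))) = -(-7 + 375 + 2*√(-6 - 15)) = -(-7 + 375 + 2*√(-21)) = -(-7 + 375 + 2*(I*√21)) = -(-7 + 375 + 2*I*√21) = -(368 + 2*I*√21) = -368 - 2*I*√21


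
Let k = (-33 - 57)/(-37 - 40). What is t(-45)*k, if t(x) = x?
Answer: -4050/77 ≈ -52.597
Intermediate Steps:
k = 90/77 (k = -90/(-77) = -90*(-1/77) = 90/77 ≈ 1.1688)
t(-45)*k = -45*90/77 = -4050/77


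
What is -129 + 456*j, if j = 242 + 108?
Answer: 159471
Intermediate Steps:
j = 350
-129 + 456*j = -129 + 456*350 = -129 + 159600 = 159471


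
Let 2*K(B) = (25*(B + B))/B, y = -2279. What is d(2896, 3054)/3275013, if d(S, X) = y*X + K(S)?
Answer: -6960041/3275013 ≈ -2.1252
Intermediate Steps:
K(B) = 25 (K(B) = ((25*(B + B))/B)/2 = ((25*(2*B))/B)/2 = ((50*B)/B)/2 = (½)*50 = 25)
d(S, X) = 25 - 2279*X (d(S, X) = -2279*X + 25 = 25 - 2279*X)
d(2896, 3054)/3275013 = (25 - 2279*3054)/3275013 = (25 - 6960066)*(1/3275013) = -6960041*1/3275013 = -6960041/3275013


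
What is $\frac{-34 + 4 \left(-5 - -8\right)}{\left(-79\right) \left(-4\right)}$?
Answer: $- \frac{11}{158} \approx -0.06962$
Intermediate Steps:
$\frac{-34 + 4 \left(-5 - -8\right)}{\left(-79\right) \left(-4\right)} = \frac{-34 + 4 \left(-5 + 8\right)}{316} = \left(-34 + 4 \cdot 3\right) \frac{1}{316} = \left(-34 + 12\right) \frac{1}{316} = \left(-22\right) \frac{1}{316} = - \frac{11}{158}$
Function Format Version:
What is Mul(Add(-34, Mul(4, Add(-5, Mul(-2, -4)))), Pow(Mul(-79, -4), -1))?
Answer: Rational(-11, 158) ≈ -0.069620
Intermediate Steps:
Mul(Add(-34, Mul(4, Add(-5, Mul(-2, -4)))), Pow(Mul(-79, -4), -1)) = Mul(Add(-34, Mul(4, Add(-5, 8))), Pow(316, -1)) = Mul(Add(-34, Mul(4, 3)), Rational(1, 316)) = Mul(Add(-34, 12), Rational(1, 316)) = Mul(-22, Rational(1, 316)) = Rational(-11, 158)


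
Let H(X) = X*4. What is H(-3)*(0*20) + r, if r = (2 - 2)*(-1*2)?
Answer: 0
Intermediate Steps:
H(X) = 4*X
r = 0 (r = 0*(-2) = 0)
H(-3)*(0*20) + r = (4*(-3))*(0*20) + 0 = -12*0 + 0 = 0 + 0 = 0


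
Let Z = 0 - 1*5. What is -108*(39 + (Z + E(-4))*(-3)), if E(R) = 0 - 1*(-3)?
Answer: -4860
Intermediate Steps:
Z = -5 (Z = 0 - 5 = -5)
E(R) = 3 (E(R) = 0 + 3 = 3)
-108*(39 + (Z + E(-4))*(-3)) = -108*(39 + (-5 + 3)*(-3)) = -108*(39 - 2*(-3)) = -108*(39 + 6) = -108*45 = -4860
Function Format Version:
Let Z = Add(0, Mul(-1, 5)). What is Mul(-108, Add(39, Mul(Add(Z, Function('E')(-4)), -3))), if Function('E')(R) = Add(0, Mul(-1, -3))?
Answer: -4860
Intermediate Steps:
Z = -5 (Z = Add(0, -5) = -5)
Function('E')(R) = 3 (Function('E')(R) = Add(0, 3) = 3)
Mul(-108, Add(39, Mul(Add(Z, Function('E')(-4)), -3))) = Mul(-108, Add(39, Mul(Add(-5, 3), -3))) = Mul(-108, Add(39, Mul(-2, -3))) = Mul(-108, Add(39, 6)) = Mul(-108, 45) = -4860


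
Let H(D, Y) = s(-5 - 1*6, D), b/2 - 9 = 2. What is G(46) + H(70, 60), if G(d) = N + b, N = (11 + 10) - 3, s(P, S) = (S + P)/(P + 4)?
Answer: 221/7 ≈ 31.571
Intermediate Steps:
s(P, S) = (P + S)/(4 + P)
N = 18 (N = 21 - 3 = 18)
b = 22 (b = 18 + 2*2 = 18 + 4 = 22)
G(d) = 40 (G(d) = 18 + 22 = 40)
H(D, Y) = 11/7 - D/7 (H(D, Y) = ((-5 - 1*6) + D)/(4 + (-5 - 1*6)) = ((-5 - 6) + D)/(4 + (-5 - 6)) = (-11 + D)/(4 - 11) = (-11 + D)/(-7) = -(-11 + D)/7 = 11/7 - D/7)
G(46) + H(70, 60) = 40 + (11/7 - ⅐*70) = 40 + (11/7 - 10) = 40 - 59/7 = 221/7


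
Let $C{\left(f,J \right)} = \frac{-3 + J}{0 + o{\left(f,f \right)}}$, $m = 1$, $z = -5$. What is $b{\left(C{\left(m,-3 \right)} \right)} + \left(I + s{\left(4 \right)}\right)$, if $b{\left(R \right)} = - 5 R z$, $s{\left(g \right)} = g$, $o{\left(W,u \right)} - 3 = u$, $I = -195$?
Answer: $- \frac{457}{2} \approx -228.5$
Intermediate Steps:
$o{\left(W,u \right)} = 3 + u$
$C{\left(f,J \right)} = \frac{-3 + J}{3 + f}$ ($C{\left(f,J \right)} = \frac{-3 + J}{0 + \left(3 + f\right)} = \frac{-3 + J}{3 + f}$)
$b{\left(R \right)} = 25 R$ ($b{\left(R \right)} = - 5 R \left(-5\right) = 25 R$)
$b{\left(C{\left(m,-3 \right)} \right)} + \left(I + s{\left(4 \right)}\right) = 25 \frac{-3 - 3}{3 + 1} + \left(-195 + 4\right) = 25 \cdot \frac{1}{4} \left(-6\right) - 191 = 25 \left(- \frac{3}{2}\right) - 191 = - \frac{75}{2} - 191 = - \frac{457}{2}$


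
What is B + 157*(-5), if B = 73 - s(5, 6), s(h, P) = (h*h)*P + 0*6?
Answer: -862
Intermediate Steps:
s(h, P) = P*h² (s(h, P) = h²*P + 0 = P*h² + 0 = P*h²)
B = -77 (B = 73 - 6*5² = 73 - 6*25 = 73 - 1*150 = 73 - 150 = -77)
B + 157*(-5) = -77 + 157*(-5) = -77 - 785 = -862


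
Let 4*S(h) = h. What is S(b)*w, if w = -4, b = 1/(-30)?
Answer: 1/30 ≈ 0.033333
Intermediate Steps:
b = -1/30 ≈ -0.033333
S(h) = h/4
S(b)*w = ((¼)*(-1/30))*(-4) = -1/120*(-4) = 1/30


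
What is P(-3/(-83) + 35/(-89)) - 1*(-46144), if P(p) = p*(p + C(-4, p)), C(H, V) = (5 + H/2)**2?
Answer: 2517806709626/54567769 ≈ 46141.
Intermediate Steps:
C(H, V) = (5 + H/2)**2 (C(H, V) = (5 + H*(1/2))**2 = (5 + H/2)**2)
P(p) = p*(9 + p) (P(p) = p*(p + (10 - 4)**2/4) = p*(p + (1/4)*6**2) = p*(p + (1/4)*36) = p*(p + 9) = p*(9 + p))
P(-3/(-83) + 35/(-89)) - 1*(-46144) = (-3/(-83) + 35/(-89))*(9 + (-3/(-83) + 35/(-89))) - 1*(-46144) = (-3*(-1/83) + 35*(-1/89))*(9 + (-3*(-1/83) + 35*(-1/89))) + 46144 = (3/83 - 35/89)*(9 + (3/83 - 35/89)) + 46144 = -2638*(9 - 2638/7387)/7387 + 46144 = -2638/7387*63845/7387 + 46144 = -168423110/54567769 + 46144 = 2517806709626/54567769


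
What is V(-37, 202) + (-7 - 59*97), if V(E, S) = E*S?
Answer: -13204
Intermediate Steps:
V(-37, 202) + (-7 - 59*97) = -37*202 + (-7 - 59*97) = -7474 + (-7 - 5723) = -7474 - 5730 = -13204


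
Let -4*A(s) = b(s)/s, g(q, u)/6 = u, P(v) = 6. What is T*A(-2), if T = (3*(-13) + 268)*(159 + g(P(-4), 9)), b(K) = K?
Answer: -48777/4 ≈ -12194.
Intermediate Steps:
g(q, u) = 6*u
T = 48777 (T = (3*(-13) + 268)*(159 + 6*9) = (-39 + 268)*(159 + 54) = 229*213 = 48777)
A(s) = -¼ (A(s) = -s/(4*s) = -¼*1 = -¼)
T*A(-2) = 48777*(-¼) = -48777/4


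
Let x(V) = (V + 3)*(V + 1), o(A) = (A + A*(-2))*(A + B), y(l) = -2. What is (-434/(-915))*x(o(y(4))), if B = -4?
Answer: 14322/305 ≈ 46.957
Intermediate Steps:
o(A) = -A*(-4 + A) (o(A) = (A + A*(-2))*(A - 4) = (A - 2*A)*(-4 + A) = (-A)*(-4 + A) = -A*(-4 + A))
x(V) = (1 + V)*(3 + V) (x(V) = (3 + V)*(1 + V) = (1 + V)*(3 + V))
(-434/(-915))*x(o(y(4))) = (-434/(-915))*(3 + (-2*(4 - 1*(-2)))² + 4*(-2*(4 - 1*(-2)))) = (-434*(-1/915))*(3 + (-2*(4 + 2))² + 4*(-2*(4 + 2))) = 434*(3 + (-2*6)² + 4*(-2*6))/915 = 434*(3 + (-12)² + 4*(-12))/915 = 434*(3 + 144 - 48)/915 = (434/915)*99 = 14322/305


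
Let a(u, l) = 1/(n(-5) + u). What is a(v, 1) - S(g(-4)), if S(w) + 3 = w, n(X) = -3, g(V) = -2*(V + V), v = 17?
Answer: -181/14 ≈ -12.929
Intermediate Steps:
g(V) = -4*V
a(u, l) = 1/(-3 + u)
S(w) = -3 + w
a(v, 1) - S(g(-4)) = 1/(-3 + 17) - (-3 - 4*(-4)) = 1/14 - (-3 + 16) = 1/14 - 1*13 = 1/14 - 13 = -181/14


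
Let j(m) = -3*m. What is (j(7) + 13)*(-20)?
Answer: 160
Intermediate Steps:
(j(7) + 13)*(-20) = (-3*7 + 13)*(-20) = (-21 + 13)*(-20) = -8*(-20) = 160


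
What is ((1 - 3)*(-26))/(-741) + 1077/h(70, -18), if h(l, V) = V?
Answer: -6829/114 ≈ -59.904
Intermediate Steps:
((1 - 3)*(-26))/(-741) + 1077/h(70, -18) = ((1 - 3)*(-26))/(-741) + 1077/(-18) = -2*(-26)*(-1/741) + 1077*(-1/18) = 52*(-1/741) - 359/6 = -4/57 - 359/6 = -6829/114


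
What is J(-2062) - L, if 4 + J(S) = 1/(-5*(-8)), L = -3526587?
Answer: 141063321/40 ≈ 3.5266e+6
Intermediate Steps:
J(S) = -159/40 (J(S) = -4 + 1/(-5*(-8)) = -4 + 1/40 = -159/40)
J(-2062) - L = -159/40 - 1*(-3526587) = -159/40 + 3526587 = 141063321/40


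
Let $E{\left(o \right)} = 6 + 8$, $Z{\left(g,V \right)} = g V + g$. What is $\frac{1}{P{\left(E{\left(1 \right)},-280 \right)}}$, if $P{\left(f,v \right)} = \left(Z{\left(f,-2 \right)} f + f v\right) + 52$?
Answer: $- \frac{1}{4064} \approx -0.00024606$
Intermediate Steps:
$Z{\left(g,V \right)} = g + V g$ ($Z{\left(g,V \right)} = V g + g = g + V g$)
$E{\left(o \right)} = 14$
$P{\left(f,v \right)} = 52 - f^{2} + f v$ ($P{\left(f,v \right)} = \left(f \left(1 - 2\right) f + f v\right) + 52 = \left(f \left(-1\right) f + f v\right) + 52 = \left(- f f + f v\right) + 52 = \left(- f^{2} + f v\right) + 52 = 52 - f^{2} + f v$)
$\frac{1}{P{\left(E{\left(1 \right)},-280 \right)}} = \frac{1}{52 - 14^{2} + 14 \left(-280\right)} = \frac{1}{52 - 196 - 3920} = \frac{1}{-4064} = - \frac{1}{4064}$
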